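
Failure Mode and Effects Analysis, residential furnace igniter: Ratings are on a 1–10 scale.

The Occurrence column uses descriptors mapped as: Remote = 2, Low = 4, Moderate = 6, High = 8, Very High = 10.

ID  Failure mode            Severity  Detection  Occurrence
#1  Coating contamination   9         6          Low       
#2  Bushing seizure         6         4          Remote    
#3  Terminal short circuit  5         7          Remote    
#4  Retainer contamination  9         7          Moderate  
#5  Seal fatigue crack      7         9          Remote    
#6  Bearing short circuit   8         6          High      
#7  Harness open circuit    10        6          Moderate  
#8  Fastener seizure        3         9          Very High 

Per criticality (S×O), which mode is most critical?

#6

Criticality = Severity × Occurrence:
  #1: 9 × 4 = 36
  #2: 6 × 2 = 12
  #3: 5 × 2 = 10
  #4: 9 × 6 = 54
  #5: 7 × 2 = 14
  #6: 8 × 8 = 64
  #7: 10 × 6 = 60
  #8: 3 × 10 = 30
Highest criticality is 64 → #6.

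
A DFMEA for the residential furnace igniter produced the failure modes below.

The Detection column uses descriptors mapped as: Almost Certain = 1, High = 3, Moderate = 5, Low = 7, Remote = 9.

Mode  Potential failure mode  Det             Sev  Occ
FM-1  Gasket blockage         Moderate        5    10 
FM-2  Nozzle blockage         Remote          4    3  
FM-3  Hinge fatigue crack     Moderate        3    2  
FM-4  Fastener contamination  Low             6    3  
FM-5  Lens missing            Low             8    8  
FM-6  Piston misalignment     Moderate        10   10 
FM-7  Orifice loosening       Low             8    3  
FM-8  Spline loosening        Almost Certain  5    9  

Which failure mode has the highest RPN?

RPN = Severity × Occurrence × Detection:
  FM-1: 5 × 10 × 5 = 250
  FM-2: 4 × 3 × 9 = 108
  FM-3: 3 × 2 × 5 = 30
  FM-4: 6 × 3 × 7 = 126
  FM-5: 8 × 8 × 7 = 448
  FM-6: 10 × 10 × 5 = 500
  FM-7: 8 × 3 × 7 = 168
  FM-8: 5 × 9 × 1 = 45
Highest RPN is 500 → FM-6.

FM-6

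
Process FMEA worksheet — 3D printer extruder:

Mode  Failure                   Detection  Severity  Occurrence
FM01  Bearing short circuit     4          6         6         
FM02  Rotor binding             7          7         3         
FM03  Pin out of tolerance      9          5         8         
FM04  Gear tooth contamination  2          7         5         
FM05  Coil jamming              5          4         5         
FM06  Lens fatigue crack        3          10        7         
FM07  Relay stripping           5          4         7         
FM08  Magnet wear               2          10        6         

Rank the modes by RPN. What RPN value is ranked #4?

RPN = Severity × Occurrence × Detection:
  FM01: 6 × 6 × 4 = 144
  FM02: 7 × 3 × 7 = 147
  FM03: 5 × 8 × 9 = 360
  FM04: 7 × 5 × 2 = 70
  FM05: 4 × 5 × 5 = 100
  FM06: 10 × 7 × 3 = 210
  FM07: 4 × 7 × 5 = 140
  FM08: 10 × 6 × 2 = 120
Sorted descending: 360, 210, 147, 144, 140, 120, 100, 70.
The fourth-highest RPN is 144 (FM01).

144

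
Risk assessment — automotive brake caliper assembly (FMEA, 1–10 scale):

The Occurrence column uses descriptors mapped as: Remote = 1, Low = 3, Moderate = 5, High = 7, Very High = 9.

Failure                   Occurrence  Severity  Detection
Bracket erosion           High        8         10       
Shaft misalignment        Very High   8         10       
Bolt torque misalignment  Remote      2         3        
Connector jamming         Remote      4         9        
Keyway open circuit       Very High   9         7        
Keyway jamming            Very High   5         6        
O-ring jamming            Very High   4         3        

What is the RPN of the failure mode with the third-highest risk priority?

560

RPN = Severity × Occurrence × Detection:
  Bracket erosion: 8 × 7 × 10 = 560
  Shaft misalignment: 8 × 9 × 10 = 720
  Bolt torque misalignment: 2 × 1 × 3 = 6
  Connector jamming: 4 × 1 × 9 = 36
  Keyway open circuit: 9 × 9 × 7 = 567
  Keyway jamming: 5 × 9 × 6 = 270
  O-ring jamming: 4 × 9 × 3 = 108
Sorted descending: 720, 567, 560, 270, 108, 36, 6.
The third-highest RPN is 560 (Bracket erosion).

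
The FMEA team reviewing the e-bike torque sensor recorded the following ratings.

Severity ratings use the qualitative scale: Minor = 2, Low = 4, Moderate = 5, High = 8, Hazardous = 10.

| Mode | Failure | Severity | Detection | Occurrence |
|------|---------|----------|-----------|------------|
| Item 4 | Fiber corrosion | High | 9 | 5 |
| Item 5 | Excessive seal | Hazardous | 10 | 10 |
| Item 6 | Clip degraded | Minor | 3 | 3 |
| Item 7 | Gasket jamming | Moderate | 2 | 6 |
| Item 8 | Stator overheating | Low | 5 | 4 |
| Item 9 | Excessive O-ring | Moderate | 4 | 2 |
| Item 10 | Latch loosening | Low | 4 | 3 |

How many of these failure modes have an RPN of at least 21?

RPN = Severity × Occurrence × Detection:
  Item 4: 8 × 5 × 9 = 360
  Item 5: 10 × 10 × 10 = 1000
  Item 6: 2 × 3 × 3 = 18
  Item 7: 5 × 6 × 2 = 60
  Item 8: 4 × 4 × 5 = 80
  Item 9: 5 × 2 × 4 = 40
  Item 10: 4 × 3 × 4 = 48
Modes with RPN ≥ 21: Item 4 (360), Item 5 (1000), Item 7 (60), Item 8 (80), Item 9 (40), Item 10 (48) → 6.

6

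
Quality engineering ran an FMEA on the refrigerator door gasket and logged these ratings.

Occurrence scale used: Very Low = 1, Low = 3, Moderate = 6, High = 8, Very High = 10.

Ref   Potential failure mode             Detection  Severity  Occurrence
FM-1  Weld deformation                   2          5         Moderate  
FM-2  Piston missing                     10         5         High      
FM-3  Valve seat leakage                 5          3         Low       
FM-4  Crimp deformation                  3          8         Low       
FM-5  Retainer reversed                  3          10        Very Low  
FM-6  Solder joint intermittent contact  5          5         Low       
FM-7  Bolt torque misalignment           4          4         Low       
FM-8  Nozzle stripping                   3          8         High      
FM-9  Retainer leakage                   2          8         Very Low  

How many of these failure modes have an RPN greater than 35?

RPN = Severity × Occurrence × Detection:
  FM-1: 5 × 6 × 2 = 60
  FM-2: 5 × 8 × 10 = 400
  FM-3: 3 × 3 × 5 = 45
  FM-4: 8 × 3 × 3 = 72
  FM-5: 10 × 1 × 3 = 30
  FM-6: 5 × 3 × 5 = 75
  FM-7: 4 × 3 × 4 = 48
  FM-8: 8 × 8 × 3 = 192
  FM-9: 8 × 1 × 2 = 16
Modes with RPN > 35: FM-1 (60), FM-2 (400), FM-3 (45), FM-4 (72), FM-6 (75), FM-7 (48), FM-8 (192) → 7.

7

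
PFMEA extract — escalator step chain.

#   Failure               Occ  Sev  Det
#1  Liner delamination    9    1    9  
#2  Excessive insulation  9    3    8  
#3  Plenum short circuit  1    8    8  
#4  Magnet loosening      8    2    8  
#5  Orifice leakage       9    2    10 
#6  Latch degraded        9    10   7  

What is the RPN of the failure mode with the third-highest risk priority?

RPN = Severity × Occurrence × Detection:
  #1: 1 × 9 × 9 = 81
  #2: 3 × 9 × 8 = 216
  #3: 8 × 1 × 8 = 64
  #4: 2 × 8 × 8 = 128
  #5: 2 × 9 × 10 = 180
  #6: 10 × 9 × 7 = 630
Sorted descending: 630, 216, 180, 128, 81, 64.
The third-highest RPN is 180 (#5).

180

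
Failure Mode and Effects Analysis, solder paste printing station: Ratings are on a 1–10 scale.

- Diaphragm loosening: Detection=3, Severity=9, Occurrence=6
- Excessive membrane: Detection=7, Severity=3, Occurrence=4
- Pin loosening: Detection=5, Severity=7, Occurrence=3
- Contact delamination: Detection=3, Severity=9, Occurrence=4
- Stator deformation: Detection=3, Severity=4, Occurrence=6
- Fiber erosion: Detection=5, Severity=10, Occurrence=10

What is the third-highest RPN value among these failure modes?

108

RPN = Severity × Occurrence × Detection:
  Diaphragm loosening: 9 × 6 × 3 = 162
  Excessive membrane: 3 × 4 × 7 = 84
  Pin loosening: 7 × 3 × 5 = 105
  Contact delamination: 9 × 4 × 3 = 108
  Stator deformation: 4 × 6 × 3 = 72
  Fiber erosion: 10 × 10 × 5 = 500
Sorted descending: 500, 162, 108, 105, 84, 72.
The third-highest RPN is 108 (Contact delamination).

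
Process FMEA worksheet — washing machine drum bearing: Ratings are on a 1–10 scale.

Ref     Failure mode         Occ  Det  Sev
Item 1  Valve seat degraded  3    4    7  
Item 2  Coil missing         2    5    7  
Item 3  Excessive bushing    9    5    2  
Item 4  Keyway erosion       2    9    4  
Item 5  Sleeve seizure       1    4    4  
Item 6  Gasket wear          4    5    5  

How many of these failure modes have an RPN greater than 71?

RPN = Severity × Occurrence × Detection:
  Item 1: 7 × 3 × 4 = 84
  Item 2: 7 × 2 × 5 = 70
  Item 3: 2 × 9 × 5 = 90
  Item 4: 4 × 2 × 9 = 72
  Item 5: 4 × 1 × 4 = 16
  Item 6: 5 × 4 × 5 = 100
Modes with RPN > 71: Item 1 (84), Item 3 (90), Item 4 (72), Item 6 (100) → 4.

4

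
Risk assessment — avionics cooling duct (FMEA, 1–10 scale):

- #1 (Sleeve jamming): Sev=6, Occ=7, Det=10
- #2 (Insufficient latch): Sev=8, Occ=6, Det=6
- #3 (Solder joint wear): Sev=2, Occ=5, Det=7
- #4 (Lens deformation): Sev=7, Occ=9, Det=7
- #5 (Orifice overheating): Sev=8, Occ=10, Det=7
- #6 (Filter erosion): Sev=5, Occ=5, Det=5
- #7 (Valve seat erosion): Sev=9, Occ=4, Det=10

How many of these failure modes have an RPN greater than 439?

RPN = Severity × Occurrence × Detection:
  #1: 6 × 7 × 10 = 420
  #2: 8 × 6 × 6 = 288
  #3: 2 × 5 × 7 = 70
  #4: 7 × 9 × 7 = 441
  #5: 8 × 10 × 7 = 560
  #6: 5 × 5 × 5 = 125
  #7: 9 × 4 × 10 = 360
Modes with RPN > 439: #4 (441), #5 (560) → 2.

2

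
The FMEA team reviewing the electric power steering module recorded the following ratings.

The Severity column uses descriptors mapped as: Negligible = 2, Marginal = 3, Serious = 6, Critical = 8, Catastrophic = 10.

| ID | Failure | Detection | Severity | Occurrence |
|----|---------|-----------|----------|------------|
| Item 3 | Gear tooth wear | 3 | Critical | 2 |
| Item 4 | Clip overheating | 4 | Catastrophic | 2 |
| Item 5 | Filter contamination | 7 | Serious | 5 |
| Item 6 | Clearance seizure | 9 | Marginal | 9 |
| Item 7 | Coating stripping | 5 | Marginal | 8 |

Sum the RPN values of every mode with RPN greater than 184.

453

RPN = Severity × Occurrence × Detection:
  Item 3: 8 × 2 × 3 = 48
  Item 4: 10 × 2 × 4 = 80
  Item 5: 6 × 5 × 7 = 210
  Item 6: 3 × 9 × 9 = 243
  Item 7: 3 × 8 × 5 = 120
RPN > 184: Item 5 (210), Item 6 (243).
Sum: 210 + 243 = 453.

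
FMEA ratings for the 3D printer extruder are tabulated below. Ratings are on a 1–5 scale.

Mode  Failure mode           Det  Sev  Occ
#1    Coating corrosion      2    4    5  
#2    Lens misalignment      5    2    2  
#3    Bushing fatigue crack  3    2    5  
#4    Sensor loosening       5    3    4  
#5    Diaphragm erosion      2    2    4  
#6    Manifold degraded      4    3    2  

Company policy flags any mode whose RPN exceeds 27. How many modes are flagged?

3

RPN = Severity × Occurrence × Detection:
  #1: 4 × 5 × 2 = 40
  #2: 2 × 2 × 5 = 20
  #3: 2 × 5 × 3 = 30
  #4: 3 × 4 × 5 = 60
  #5: 2 × 4 × 2 = 16
  #6: 3 × 2 × 4 = 24
Modes with RPN > 27: #1 (40), #3 (30), #4 (60) → 3.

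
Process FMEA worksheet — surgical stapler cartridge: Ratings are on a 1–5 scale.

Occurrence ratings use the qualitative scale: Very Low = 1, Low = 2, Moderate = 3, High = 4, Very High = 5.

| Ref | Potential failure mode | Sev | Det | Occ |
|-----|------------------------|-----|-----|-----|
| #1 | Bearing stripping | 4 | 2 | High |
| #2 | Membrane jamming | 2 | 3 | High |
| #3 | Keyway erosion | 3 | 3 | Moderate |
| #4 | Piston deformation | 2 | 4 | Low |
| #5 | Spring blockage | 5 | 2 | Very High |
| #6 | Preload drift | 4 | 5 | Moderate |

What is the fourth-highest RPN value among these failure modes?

RPN = Severity × Occurrence × Detection:
  #1: 4 × 4 × 2 = 32
  #2: 2 × 4 × 3 = 24
  #3: 3 × 3 × 3 = 27
  #4: 2 × 2 × 4 = 16
  #5: 5 × 5 × 2 = 50
  #6: 4 × 3 × 5 = 60
Sorted descending: 60, 50, 32, 27, 24, 16.
The fourth-highest RPN is 27 (#3).

27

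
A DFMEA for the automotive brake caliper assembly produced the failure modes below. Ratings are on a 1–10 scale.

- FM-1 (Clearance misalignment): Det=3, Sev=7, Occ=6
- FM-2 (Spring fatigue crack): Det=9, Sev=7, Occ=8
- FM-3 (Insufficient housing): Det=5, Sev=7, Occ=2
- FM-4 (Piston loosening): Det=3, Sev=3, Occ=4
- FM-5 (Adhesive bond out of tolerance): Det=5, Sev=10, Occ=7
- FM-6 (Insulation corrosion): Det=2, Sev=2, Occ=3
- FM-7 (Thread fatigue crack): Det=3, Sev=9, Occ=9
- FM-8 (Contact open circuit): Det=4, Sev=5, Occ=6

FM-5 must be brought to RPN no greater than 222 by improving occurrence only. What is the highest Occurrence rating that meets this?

FM-5: S=10, O=7, D=5 → current RPN = 350.
Fixed product = 50. Need 50 × O ≤ 222, so O ≤ 222/50 = 4.44.
Maximum integer Occurrence rating = 4 (gives RPN 200; O=5 would give 250 > 222).

4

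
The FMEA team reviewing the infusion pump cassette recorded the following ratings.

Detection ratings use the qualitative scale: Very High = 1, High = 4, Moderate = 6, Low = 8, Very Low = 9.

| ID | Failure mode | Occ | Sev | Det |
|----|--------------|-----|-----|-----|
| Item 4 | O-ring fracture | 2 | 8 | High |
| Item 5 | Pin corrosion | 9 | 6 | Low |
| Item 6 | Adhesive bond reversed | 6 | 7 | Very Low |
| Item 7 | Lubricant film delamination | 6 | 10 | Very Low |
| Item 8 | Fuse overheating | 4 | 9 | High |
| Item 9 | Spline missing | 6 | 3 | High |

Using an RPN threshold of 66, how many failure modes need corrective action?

RPN = Severity × Occurrence × Detection:
  Item 4: 8 × 2 × 4 = 64
  Item 5: 6 × 9 × 8 = 432
  Item 6: 7 × 6 × 9 = 378
  Item 7: 10 × 6 × 9 = 540
  Item 8: 9 × 4 × 4 = 144
  Item 9: 3 × 6 × 4 = 72
Modes with RPN ≥ 66: Item 5 (432), Item 6 (378), Item 7 (540), Item 8 (144), Item 9 (72) → 5.

5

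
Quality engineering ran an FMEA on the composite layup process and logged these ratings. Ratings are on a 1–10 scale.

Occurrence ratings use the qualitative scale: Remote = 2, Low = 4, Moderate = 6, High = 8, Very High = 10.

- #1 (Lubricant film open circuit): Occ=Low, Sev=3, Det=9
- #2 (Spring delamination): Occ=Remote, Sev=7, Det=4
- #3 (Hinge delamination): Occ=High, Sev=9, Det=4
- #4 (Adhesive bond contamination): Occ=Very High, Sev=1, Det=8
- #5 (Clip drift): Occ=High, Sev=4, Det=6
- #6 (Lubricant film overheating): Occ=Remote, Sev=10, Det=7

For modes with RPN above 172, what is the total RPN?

480

RPN = Severity × Occurrence × Detection:
  #1: 3 × 4 × 9 = 108
  #2: 7 × 2 × 4 = 56
  #3: 9 × 8 × 4 = 288
  #4: 1 × 10 × 8 = 80
  #5: 4 × 8 × 6 = 192
  #6: 10 × 2 × 7 = 140
RPN > 172: #3 (288), #5 (192).
Sum: 288 + 192 = 480.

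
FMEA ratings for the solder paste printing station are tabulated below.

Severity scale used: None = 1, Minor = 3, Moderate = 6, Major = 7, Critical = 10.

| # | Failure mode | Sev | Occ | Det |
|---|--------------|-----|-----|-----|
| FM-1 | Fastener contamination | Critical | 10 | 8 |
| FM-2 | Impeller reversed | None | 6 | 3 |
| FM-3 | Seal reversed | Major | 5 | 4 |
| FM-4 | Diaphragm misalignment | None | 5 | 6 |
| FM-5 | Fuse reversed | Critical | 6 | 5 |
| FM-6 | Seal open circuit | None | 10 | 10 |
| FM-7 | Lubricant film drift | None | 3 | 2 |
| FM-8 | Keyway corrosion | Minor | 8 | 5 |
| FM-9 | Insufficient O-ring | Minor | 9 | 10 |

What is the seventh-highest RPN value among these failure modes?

RPN = Severity × Occurrence × Detection:
  FM-1: 10 × 10 × 8 = 800
  FM-2: 1 × 6 × 3 = 18
  FM-3: 7 × 5 × 4 = 140
  FM-4: 1 × 5 × 6 = 30
  FM-5: 10 × 6 × 5 = 300
  FM-6: 1 × 10 × 10 = 100
  FM-7: 1 × 3 × 2 = 6
  FM-8: 3 × 8 × 5 = 120
  FM-9: 3 × 9 × 10 = 270
Sorted descending: 800, 300, 270, 140, 120, 100, 30, 18, 6.
The seventh-highest RPN is 30 (FM-4).

30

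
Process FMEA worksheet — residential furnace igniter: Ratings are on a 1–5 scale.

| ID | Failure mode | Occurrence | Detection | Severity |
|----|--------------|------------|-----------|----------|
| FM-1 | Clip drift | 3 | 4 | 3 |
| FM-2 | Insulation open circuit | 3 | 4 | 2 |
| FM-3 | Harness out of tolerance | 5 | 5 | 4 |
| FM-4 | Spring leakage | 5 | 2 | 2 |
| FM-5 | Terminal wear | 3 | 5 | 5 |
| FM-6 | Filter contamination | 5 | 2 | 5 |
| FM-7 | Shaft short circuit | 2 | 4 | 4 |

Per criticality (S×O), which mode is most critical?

Criticality = Severity × Occurrence:
  FM-1: 3 × 3 = 9
  FM-2: 2 × 3 = 6
  FM-3: 4 × 5 = 20
  FM-4: 2 × 5 = 10
  FM-5: 5 × 3 = 15
  FM-6: 5 × 5 = 25
  FM-7: 4 × 2 = 8
Highest criticality is 25 → FM-6.

FM-6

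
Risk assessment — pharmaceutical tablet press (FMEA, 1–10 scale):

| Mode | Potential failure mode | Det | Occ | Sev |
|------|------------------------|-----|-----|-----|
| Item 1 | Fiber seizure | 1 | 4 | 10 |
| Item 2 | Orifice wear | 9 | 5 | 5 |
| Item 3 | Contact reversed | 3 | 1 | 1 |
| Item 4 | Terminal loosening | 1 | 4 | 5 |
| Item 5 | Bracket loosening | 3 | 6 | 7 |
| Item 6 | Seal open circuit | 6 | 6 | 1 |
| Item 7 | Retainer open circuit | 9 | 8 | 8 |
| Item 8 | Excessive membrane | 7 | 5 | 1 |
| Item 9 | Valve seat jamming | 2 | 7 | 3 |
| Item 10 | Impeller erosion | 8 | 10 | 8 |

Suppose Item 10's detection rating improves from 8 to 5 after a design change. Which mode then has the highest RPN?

RPN = Severity × Occurrence × Detection:
  Item 1: 10 × 4 × 1 = 40
  Item 2: 5 × 5 × 9 = 225
  Item 3: 1 × 1 × 3 = 3
  Item 4: 5 × 4 × 1 = 20
  Item 5: 7 × 6 × 3 = 126
  Item 6: 1 × 6 × 6 = 36
  Item 7: 8 × 8 × 9 = 576
  Item 8: 1 × 5 × 7 = 35
  Item 9: 3 × 7 × 2 = 42
  Item 10: 8 × 10 × 8 = 640
After action: Item 10 → 8 × 10 × 5 = 400.
Revised RPNs: Item 7=576, Item 10=400, Item 2=225, Item 5=126, Item 9=42, Item 1=40, Item 6=36, Item 8=35, Item 4=20, Item 3=3.
Highest is now Item 7 (576).

Item 7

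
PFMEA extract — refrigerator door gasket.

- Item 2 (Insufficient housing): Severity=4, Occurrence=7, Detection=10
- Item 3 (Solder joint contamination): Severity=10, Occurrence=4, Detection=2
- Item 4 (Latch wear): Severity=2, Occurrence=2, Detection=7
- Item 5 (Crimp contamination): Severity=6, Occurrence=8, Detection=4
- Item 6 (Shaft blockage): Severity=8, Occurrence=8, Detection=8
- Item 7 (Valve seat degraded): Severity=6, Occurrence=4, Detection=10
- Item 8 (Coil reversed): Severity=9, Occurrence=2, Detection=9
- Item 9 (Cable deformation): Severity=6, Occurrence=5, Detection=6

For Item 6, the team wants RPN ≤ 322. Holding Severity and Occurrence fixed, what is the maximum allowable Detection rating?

Item 6: S=8, O=8, D=8 → current RPN = 512.
Fixed product = 64. Need 64 × D ≤ 322, so D ≤ 322/64 = 5.03.
Maximum integer Detection rating = 5 (gives RPN 320; D=6 would give 384 > 322).

5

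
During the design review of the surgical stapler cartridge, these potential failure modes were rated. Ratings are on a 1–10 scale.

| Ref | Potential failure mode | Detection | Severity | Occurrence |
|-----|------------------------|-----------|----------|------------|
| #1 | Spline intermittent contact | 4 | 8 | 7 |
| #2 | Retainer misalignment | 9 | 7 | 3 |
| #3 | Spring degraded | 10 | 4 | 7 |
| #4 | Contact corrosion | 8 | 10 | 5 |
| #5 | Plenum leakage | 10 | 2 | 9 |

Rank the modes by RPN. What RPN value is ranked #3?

224

RPN = Severity × Occurrence × Detection:
  #1: 8 × 7 × 4 = 224
  #2: 7 × 3 × 9 = 189
  #3: 4 × 7 × 10 = 280
  #4: 10 × 5 × 8 = 400
  #5: 2 × 9 × 10 = 180
Sorted descending: 400, 280, 224, 189, 180.
The third-highest RPN is 224 (#1).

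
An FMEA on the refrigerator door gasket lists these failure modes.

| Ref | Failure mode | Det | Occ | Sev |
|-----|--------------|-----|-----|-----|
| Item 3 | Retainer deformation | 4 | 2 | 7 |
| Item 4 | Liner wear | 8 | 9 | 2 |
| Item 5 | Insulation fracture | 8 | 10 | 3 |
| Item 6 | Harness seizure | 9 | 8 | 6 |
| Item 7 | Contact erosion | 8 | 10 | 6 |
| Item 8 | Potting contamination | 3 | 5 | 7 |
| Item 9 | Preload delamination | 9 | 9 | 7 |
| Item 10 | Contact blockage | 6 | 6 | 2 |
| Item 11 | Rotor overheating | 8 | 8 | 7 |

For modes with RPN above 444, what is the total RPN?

RPN = Severity × Occurrence × Detection:
  Item 3: 7 × 2 × 4 = 56
  Item 4: 2 × 9 × 8 = 144
  Item 5: 3 × 10 × 8 = 240
  Item 6: 6 × 8 × 9 = 432
  Item 7: 6 × 10 × 8 = 480
  Item 8: 7 × 5 × 3 = 105
  Item 9: 7 × 9 × 9 = 567
  Item 10: 2 × 6 × 6 = 72
  Item 11: 7 × 8 × 8 = 448
RPN > 444: Item 7 (480), Item 9 (567), Item 11 (448).
Sum: 480 + 567 + 448 = 1495.

1495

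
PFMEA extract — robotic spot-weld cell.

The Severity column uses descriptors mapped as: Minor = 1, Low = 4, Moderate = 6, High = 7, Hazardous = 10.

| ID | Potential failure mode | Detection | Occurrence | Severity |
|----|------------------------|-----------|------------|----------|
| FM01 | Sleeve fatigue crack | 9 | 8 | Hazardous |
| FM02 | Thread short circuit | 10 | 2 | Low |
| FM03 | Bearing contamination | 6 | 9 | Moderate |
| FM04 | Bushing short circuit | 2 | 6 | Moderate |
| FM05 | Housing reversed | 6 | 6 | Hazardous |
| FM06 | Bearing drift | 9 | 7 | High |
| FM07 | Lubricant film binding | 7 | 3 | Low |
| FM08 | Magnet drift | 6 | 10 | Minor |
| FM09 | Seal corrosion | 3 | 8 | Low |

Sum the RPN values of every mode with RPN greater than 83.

RPN = Severity × Occurrence × Detection:
  FM01: 10 × 8 × 9 = 720
  FM02: 4 × 2 × 10 = 80
  FM03: 6 × 9 × 6 = 324
  FM04: 6 × 6 × 2 = 72
  FM05: 10 × 6 × 6 = 360
  FM06: 7 × 7 × 9 = 441
  FM07: 4 × 3 × 7 = 84
  FM08: 1 × 10 × 6 = 60
  FM09: 4 × 8 × 3 = 96
RPN > 83: FM01 (720), FM03 (324), FM05 (360), FM06 (441), FM07 (84), FM09 (96).
Sum: 720 + 324 + 360 + 441 + 84 + 96 = 2025.

2025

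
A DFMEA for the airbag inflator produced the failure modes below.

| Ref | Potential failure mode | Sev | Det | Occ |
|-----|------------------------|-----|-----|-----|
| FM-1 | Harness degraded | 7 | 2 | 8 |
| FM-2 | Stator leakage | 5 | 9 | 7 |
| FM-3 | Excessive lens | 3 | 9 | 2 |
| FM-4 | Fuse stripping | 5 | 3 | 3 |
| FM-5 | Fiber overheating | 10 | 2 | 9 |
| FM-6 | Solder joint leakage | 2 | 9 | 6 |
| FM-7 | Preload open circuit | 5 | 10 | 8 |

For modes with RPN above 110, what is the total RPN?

1007

RPN = Severity × Occurrence × Detection:
  FM-1: 7 × 8 × 2 = 112
  FM-2: 5 × 7 × 9 = 315
  FM-3: 3 × 2 × 9 = 54
  FM-4: 5 × 3 × 3 = 45
  FM-5: 10 × 9 × 2 = 180
  FM-6: 2 × 6 × 9 = 108
  FM-7: 5 × 8 × 10 = 400
RPN > 110: FM-1 (112), FM-2 (315), FM-5 (180), FM-7 (400).
Sum: 112 + 315 + 180 + 400 = 1007.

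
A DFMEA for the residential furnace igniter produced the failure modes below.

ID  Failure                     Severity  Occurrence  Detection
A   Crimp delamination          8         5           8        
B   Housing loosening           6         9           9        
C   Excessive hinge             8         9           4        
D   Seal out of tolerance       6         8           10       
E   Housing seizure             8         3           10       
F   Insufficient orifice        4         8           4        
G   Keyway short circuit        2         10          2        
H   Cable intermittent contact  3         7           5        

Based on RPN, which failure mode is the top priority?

B

RPN = Severity × Occurrence × Detection:
  A: 8 × 5 × 8 = 320
  B: 6 × 9 × 9 = 486
  C: 8 × 9 × 4 = 288
  D: 6 × 8 × 10 = 480
  E: 8 × 3 × 10 = 240
  F: 4 × 8 × 4 = 128
  G: 2 × 10 × 2 = 40
  H: 3 × 7 × 5 = 105
Highest RPN is 486 → B.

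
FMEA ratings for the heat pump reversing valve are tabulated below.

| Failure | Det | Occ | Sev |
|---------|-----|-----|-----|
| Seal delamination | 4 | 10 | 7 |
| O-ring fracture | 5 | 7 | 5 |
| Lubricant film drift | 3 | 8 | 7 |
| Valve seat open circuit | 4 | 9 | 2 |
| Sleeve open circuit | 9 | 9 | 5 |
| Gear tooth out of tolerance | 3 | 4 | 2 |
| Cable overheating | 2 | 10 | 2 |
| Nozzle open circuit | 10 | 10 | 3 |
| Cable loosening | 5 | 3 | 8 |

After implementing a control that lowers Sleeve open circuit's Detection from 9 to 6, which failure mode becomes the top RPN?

RPN = Severity × Occurrence × Detection:
  Seal delamination: 7 × 10 × 4 = 280
  O-ring fracture: 5 × 7 × 5 = 175
  Lubricant film drift: 7 × 8 × 3 = 168
  Valve seat open circuit: 2 × 9 × 4 = 72
  Sleeve open circuit: 5 × 9 × 9 = 405
  Gear tooth out of tolerance: 2 × 4 × 3 = 24
  Cable overheating: 2 × 10 × 2 = 40
  Nozzle open circuit: 3 × 10 × 10 = 300
  Cable loosening: 8 × 3 × 5 = 120
After action: Sleeve open circuit → 5 × 9 × 6 = 270.
Revised RPNs: Nozzle open circuit=300, Seal delamination=280, Sleeve open circuit=270, O-ring fracture=175, Lubricant film drift=168, Cable loosening=120, Valve seat open circuit=72, Cable overheating=40, Gear tooth out of tolerance=24.
Highest is now Nozzle open circuit (300).

Nozzle open circuit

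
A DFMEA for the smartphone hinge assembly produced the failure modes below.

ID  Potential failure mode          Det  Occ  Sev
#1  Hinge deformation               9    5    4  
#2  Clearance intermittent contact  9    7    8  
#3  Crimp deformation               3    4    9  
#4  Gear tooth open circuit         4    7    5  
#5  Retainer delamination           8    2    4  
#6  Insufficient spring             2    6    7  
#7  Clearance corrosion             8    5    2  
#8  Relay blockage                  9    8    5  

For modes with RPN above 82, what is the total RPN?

RPN = Severity × Occurrence × Detection:
  #1: 4 × 5 × 9 = 180
  #2: 8 × 7 × 9 = 504
  #3: 9 × 4 × 3 = 108
  #4: 5 × 7 × 4 = 140
  #5: 4 × 2 × 8 = 64
  #6: 7 × 6 × 2 = 84
  #7: 2 × 5 × 8 = 80
  #8: 5 × 8 × 9 = 360
RPN > 82: #1 (180), #2 (504), #3 (108), #4 (140), #6 (84), #8 (360).
Sum: 180 + 504 + 108 + 140 + 84 + 360 = 1376.

1376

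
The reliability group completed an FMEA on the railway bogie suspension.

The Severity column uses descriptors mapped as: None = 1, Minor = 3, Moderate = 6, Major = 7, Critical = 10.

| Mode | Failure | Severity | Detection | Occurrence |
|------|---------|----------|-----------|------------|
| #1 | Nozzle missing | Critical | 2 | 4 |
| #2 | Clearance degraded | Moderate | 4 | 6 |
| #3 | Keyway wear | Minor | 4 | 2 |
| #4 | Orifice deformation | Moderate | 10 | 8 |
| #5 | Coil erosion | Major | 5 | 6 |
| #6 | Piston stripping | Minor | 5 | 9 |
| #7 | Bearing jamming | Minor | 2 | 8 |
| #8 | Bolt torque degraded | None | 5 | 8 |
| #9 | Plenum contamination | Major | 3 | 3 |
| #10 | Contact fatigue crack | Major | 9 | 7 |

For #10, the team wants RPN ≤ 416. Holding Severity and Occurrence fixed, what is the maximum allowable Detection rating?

#10: S=7, O=7, D=9 → current RPN = 441.
Fixed product = 49. Need 49 × D ≤ 416, so D ≤ 416/49 = 8.49.
Maximum integer Detection rating = 8 (gives RPN 392; D=9 would give 441 > 416).

8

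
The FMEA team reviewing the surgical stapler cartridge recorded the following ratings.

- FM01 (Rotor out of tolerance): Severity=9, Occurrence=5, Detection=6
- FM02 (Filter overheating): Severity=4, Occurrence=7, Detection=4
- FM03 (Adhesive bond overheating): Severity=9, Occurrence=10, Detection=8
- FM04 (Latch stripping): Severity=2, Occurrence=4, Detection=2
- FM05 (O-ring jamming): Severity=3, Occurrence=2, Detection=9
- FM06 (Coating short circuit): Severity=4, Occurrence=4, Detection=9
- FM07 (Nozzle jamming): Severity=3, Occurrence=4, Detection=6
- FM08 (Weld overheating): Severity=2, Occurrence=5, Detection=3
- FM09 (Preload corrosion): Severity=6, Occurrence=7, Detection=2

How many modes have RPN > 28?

8

RPN = Severity × Occurrence × Detection:
  FM01: 9 × 5 × 6 = 270
  FM02: 4 × 7 × 4 = 112
  FM03: 9 × 10 × 8 = 720
  FM04: 2 × 4 × 2 = 16
  FM05: 3 × 2 × 9 = 54
  FM06: 4 × 4 × 9 = 144
  FM07: 3 × 4 × 6 = 72
  FM08: 2 × 5 × 3 = 30
  FM09: 6 × 7 × 2 = 84
Modes with RPN > 28: FM01 (270), FM02 (112), FM03 (720), FM05 (54), FM06 (144), FM07 (72), FM08 (30), FM09 (84) → 8.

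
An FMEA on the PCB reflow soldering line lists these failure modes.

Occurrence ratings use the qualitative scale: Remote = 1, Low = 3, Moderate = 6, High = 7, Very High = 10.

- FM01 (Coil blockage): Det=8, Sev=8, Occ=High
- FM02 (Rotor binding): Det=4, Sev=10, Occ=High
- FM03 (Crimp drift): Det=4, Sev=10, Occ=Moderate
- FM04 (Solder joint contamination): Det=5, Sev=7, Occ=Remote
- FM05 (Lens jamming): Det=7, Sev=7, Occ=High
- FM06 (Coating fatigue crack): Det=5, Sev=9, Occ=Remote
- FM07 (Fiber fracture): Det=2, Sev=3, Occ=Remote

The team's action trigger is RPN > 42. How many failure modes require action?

5

RPN = Severity × Occurrence × Detection:
  FM01: 8 × 7 × 8 = 448
  FM02: 10 × 7 × 4 = 280
  FM03: 10 × 6 × 4 = 240
  FM04: 7 × 1 × 5 = 35
  FM05: 7 × 7 × 7 = 343
  FM06: 9 × 1 × 5 = 45
  FM07: 3 × 1 × 2 = 6
Modes with RPN > 42: FM01 (448), FM02 (280), FM03 (240), FM05 (343), FM06 (45) → 5.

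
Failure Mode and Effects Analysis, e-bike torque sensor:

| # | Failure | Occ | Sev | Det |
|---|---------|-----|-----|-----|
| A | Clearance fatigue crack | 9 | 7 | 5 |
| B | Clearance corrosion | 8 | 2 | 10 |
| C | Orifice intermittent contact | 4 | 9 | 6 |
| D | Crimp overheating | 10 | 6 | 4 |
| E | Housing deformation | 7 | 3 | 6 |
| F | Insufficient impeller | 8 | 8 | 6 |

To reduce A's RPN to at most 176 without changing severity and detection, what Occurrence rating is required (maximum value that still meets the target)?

5

A: S=7, O=9, D=5 → current RPN = 315.
Fixed product = 35. Need 35 × O ≤ 176, so O ≤ 176/35 = 5.03.
Maximum integer Occurrence rating = 5 (gives RPN 175; O=6 would give 210 > 176).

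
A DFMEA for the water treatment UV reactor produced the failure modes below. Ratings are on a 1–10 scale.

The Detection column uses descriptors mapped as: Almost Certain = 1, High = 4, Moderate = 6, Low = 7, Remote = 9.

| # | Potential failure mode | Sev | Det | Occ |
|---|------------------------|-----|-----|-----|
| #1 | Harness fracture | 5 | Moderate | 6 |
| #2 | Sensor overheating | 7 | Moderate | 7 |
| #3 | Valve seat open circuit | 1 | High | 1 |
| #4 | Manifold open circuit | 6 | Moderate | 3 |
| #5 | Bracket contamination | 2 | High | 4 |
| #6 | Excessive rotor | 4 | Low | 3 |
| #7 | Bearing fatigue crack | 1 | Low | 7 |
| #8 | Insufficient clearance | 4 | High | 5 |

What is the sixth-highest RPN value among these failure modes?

RPN = Severity × Occurrence × Detection:
  #1: 5 × 6 × 6 = 180
  #2: 7 × 7 × 6 = 294
  #3: 1 × 1 × 4 = 4
  #4: 6 × 3 × 6 = 108
  #5: 2 × 4 × 4 = 32
  #6: 4 × 3 × 7 = 84
  #7: 1 × 7 × 7 = 49
  #8: 4 × 5 × 4 = 80
Sorted descending: 294, 180, 108, 84, 80, 49, 32, 4.
The sixth-highest RPN is 49 (#7).

49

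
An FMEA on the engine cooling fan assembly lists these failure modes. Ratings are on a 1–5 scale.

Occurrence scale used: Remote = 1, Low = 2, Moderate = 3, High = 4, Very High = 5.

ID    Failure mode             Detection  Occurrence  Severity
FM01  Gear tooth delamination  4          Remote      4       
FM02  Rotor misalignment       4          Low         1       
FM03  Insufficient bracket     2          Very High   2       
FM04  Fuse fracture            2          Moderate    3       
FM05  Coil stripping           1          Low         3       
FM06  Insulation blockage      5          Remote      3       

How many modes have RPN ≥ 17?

RPN = Severity × Occurrence × Detection:
  FM01: 4 × 1 × 4 = 16
  FM02: 1 × 2 × 4 = 8
  FM03: 2 × 5 × 2 = 20
  FM04: 3 × 3 × 2 = 18
  FM05: 3 × 2 × 1 = 6
  FM06: 3 × 1 × 5 = 15
Modes with RPN ≥ 17: FM03 (20), FM04 (18) → 2.

2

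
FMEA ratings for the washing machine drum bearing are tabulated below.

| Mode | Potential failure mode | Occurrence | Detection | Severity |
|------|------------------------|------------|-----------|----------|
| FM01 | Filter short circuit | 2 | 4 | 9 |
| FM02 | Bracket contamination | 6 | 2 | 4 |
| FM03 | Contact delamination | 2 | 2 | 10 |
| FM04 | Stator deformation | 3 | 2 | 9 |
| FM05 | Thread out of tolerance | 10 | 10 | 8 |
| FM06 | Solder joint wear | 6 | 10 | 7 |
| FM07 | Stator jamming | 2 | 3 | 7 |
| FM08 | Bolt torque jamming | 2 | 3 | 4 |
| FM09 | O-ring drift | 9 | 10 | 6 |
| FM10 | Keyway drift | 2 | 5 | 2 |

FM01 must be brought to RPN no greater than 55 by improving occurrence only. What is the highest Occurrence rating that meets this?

FM01: S=9, O=2, D=4 → current RPN = 72.
Fixed product = 36. Need 36 × O ≤ 55, so O ≤ 55/36 = 1.53.
Maximum integer Occurrence rating = 1 (gives RPN 36; O=2 would give 72 > 55).

1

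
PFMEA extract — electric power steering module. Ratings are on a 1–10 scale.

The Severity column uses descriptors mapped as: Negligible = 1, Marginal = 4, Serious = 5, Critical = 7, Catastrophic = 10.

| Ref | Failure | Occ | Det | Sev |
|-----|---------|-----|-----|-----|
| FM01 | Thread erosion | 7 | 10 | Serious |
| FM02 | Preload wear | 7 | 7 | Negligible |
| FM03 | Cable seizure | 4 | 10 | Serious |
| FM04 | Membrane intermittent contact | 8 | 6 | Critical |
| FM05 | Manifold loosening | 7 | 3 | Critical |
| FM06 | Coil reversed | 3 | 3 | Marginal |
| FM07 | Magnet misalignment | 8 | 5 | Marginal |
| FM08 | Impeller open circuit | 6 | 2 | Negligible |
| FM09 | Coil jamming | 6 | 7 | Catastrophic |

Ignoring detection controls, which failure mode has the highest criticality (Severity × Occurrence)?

FM09

Criticality = Severity × Occurrence:
  FM01: 5 × 7 = 35
  FM02: 1 × 7 = 7
  FM03: 5 × 4 = 20
  FM04: 7 × 8 = 56
  FM05: 7 × 7 = 49
  FM06: 4 × 3 = 12
  FM07: 4 × 8 = 32
  FM08: 1 × 6 = 6
  FM09: 10 × 6 = 60
Highest criticality is 60 → FM09.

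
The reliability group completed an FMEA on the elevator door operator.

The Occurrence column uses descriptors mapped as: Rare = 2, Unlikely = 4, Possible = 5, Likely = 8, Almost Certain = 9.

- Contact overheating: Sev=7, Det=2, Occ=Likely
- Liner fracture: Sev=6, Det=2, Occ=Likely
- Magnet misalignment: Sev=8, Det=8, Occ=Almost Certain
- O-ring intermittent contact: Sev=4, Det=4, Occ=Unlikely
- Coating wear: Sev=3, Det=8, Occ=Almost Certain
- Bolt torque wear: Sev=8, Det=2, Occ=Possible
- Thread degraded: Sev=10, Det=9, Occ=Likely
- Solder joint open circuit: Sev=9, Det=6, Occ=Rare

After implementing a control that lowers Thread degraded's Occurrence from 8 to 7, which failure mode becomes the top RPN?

RPN = Severity × Occurrence × Detection:
  Contact overheating: 7 × 8 × 2 = 112
  Liner fracture: 6 × 8 × 2 = 96
  Magnet misalignment: 8 × 9 × 8 = 576
  O-ring intermittent contact: 4 × 4 × 4 = 64
  Coating wear: 3 × 9 × 8 = 216
  Bolt torque wear: 8 × 5 × 2 = 80
  Thread degraded: 10 × 8 × 9 = 720
  Solder joint open circuit: 9 × 2 × 6 = 108
After action: Thread degraded → 10 × 7 × 9 = 630.
Revised RPNs: Thread degraded=630, Magnet misalignment=576, Coating wear=216, Contact overheating=112, Solder joint open circuit=108, Liner fracture=96, Bolt torque wear=80, O-ring intermittent contact=64.
Highest is now Thread degraded (630).

Thread degraded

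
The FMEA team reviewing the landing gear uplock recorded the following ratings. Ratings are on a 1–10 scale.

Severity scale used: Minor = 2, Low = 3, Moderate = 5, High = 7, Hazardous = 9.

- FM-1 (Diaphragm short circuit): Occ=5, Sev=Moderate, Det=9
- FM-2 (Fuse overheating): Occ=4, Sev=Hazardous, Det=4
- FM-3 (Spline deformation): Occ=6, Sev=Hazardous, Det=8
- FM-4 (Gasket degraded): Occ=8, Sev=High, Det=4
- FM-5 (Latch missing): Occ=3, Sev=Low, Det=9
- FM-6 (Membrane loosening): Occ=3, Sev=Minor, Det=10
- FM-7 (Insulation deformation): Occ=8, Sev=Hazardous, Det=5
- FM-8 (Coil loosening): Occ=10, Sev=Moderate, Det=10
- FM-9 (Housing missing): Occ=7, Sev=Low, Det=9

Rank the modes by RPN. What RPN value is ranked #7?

144

RPN = Severity × Occurrence × Detection:
  FM-1: 5 × 5 × 9 = 225
  FM-2: 9 × 4 × 4 = 144
  FM-3: 9 × 6 × 8 = 432
  FM-4: 7 × 8 × 4 = 224
  FM-5: 3 × 3 × 9 = 81
  FM-6: 2 × 3 × 10 = 60
  FM-7: 9 × 8 × 5 = 360
  FM-8: 5 × 10 × 10 = 500
  FM-9: 3 × 7 × 9 = 189
Sorted descending: 500, 432, 360, 225, 224, 189, 144, 81, 60.
The seventh-highest RPN is 144 (FM-2).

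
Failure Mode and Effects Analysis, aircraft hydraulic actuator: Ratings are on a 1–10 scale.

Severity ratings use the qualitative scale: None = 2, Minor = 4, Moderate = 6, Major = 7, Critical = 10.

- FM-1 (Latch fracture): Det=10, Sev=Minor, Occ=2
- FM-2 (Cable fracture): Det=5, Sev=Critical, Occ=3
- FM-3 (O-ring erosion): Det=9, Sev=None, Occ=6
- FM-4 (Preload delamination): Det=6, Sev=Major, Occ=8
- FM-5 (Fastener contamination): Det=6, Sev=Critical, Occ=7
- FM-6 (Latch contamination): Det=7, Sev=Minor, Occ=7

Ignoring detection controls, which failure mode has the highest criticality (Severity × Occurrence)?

Criticality = Severity × Occurrence:
  FM-1: 4 × 2 = 8
  FM-2: 10 × 3 = 30
  FM-3: 2 × 6 = 12
  FM-4: 7 × 8 = 56
  FM-5: 10 × 7 = 70
  FM-6: 4 × 7 = 28
Highest criticality is 70 → FM-5.

FM-5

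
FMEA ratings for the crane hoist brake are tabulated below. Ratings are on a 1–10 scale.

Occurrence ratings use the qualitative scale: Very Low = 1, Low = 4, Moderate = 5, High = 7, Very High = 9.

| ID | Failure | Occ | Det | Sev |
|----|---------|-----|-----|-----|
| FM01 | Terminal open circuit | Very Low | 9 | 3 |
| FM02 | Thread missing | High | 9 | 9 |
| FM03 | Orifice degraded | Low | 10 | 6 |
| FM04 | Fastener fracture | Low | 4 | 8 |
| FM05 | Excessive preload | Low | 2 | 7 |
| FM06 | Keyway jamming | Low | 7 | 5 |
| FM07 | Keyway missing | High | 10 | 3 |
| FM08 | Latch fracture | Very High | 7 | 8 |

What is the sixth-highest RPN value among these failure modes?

RPN = Severity × Occurrence × Detection:
  FM01: 3 × 1 × 9 = 27
  FM02: 9 × 7 × 9 = 567
  FM03: 6 × 4 × 10 = 240
  FM04: 8 × 4 × 4 = 128
  FM05: 7 × 4 × 2 = 56
  FM06: 5 × 4 × 7 = 140
  FM07: 3 × 7 × 10 = 210
  FM08: 8 × 9 × 7 = 504
Sorted descending: 567, 504, 240, 210, 140, 128, 56, 27.
The sixth-highest RPN is 128 (FM04).

128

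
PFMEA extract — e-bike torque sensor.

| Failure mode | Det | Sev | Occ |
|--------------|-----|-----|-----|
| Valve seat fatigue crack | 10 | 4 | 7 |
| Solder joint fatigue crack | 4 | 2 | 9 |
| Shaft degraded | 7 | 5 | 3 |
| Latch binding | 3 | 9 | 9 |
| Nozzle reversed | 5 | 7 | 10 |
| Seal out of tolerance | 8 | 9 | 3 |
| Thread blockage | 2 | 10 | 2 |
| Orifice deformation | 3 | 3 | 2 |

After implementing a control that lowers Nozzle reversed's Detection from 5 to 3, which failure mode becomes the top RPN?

RPN = Severity × Occurrence × Detection:
  Valve seat fatigue crack: 4 × 7 × 10 = 280
  Solder joint fatigue crack: 2 × 9 × 4 = 72
  Shaft degraded: 5 × 3 × 7 = 105
  Latch binding: 9 × 9 × 3 = 243
  Nozzle reversed: 7 × 10 × 5 = 350
  Seal out of tolerance: 9 × 3 × 8 = 216
  Thread blockage: 10 × 2 × 2 = 40
  Orifice deformation: 3 × 2 × 3 = 18
After action: Nozzle reversed → 7 × 10 × 3 = 210.
Revised RPNs: Valve seat fatigue crack=280, Latch binding=243, Seal out of tolerance=216, Nozzle reversed=210, Shaft degraded=105, Solder joint fatigue crack=72, Thread blockage=40, Orifice deformation=18.
Highest is now Valve seat fatigue crack (280).

Valve seat fatigue crack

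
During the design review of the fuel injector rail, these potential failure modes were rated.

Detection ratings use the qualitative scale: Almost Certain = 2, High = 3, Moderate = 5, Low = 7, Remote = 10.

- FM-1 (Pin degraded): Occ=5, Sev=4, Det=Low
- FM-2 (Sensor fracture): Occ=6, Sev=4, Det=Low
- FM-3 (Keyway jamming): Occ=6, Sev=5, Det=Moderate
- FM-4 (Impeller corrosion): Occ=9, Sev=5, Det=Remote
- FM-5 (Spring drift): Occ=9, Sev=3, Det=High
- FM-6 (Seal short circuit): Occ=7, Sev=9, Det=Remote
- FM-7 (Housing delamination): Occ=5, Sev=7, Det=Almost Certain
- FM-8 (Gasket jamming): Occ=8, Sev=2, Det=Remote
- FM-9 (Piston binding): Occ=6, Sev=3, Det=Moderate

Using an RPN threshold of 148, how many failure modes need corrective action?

5

RPN = Severity × Occurrence × Detection:
  FM-1: 4 × 5 × 7 = 140
  FM-2: 4 × 6 × 7 = 168
  FM-3: 5 × 6 × 5 = 150
  FM-4: 5 × 9 × 10 = 450
  FM-5: 3 × 9 × 3 = 81
  FM-6: 9 × 7 × 10 = 630
  FM-7: 7 × 5 × 2 = 70
  FM-8: 2 × 8 × 10 = 160
  FM-9: 3 × 6 × 5 = 90
Modes with RPN ≥ 148: FM-2 (168), FM-3 (150), FM-4 (450), FM-6 (630), FM-8 (160) → 5.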